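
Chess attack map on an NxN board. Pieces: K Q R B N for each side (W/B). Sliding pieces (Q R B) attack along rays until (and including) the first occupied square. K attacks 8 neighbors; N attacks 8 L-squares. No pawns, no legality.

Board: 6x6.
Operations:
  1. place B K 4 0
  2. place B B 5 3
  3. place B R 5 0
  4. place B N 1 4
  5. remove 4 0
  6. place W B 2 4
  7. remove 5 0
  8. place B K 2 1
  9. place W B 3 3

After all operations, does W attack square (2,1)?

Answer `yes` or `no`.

Answer: no

Derivation:
Op 1: place BK@(4,0)
Op 2: place BB@(5,3)
Op 3: place BR@(5,0)
Op 4: place BN@(1,4)
Op 5: remove (4,0)
Op 6: place WB@(2,4)
Op 7: remove (5,0)
Op 8: place BK@(2,1)
Op 9: place WB@(3,3)
Per-piece attacks for W:
  WB@(2,4): attacks (3,5) (3,3) (1,5) (1,3) (0,2) [ray(1,-1) blocked at (3,3)]
  WB@(3,3): attacks (4,4) (5,5) (4,2) (5,1) (2,4) (2,2) (1,1) (0,0) [ray(-1,1) blocked at (2,4)]
W attacks (2,1): no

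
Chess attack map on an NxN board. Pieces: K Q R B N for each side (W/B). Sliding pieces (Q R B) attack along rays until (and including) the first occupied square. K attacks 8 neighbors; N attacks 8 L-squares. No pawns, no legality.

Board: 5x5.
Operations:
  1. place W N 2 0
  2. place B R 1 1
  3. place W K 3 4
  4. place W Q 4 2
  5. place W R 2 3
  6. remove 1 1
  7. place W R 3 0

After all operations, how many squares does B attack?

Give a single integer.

Op 1: place WN@(2,0)
Op 2: place BR@(1,1)
Op 3: place WK@(3,4)
Op 4: place WQ@(4,2)
Op 5: place WR@(2,3)
Op 6: remove (1,1)
Op 7: place WR@(3,0)
Per-piece attacks for B:
Union (0 distinct): (none)

Answer: 0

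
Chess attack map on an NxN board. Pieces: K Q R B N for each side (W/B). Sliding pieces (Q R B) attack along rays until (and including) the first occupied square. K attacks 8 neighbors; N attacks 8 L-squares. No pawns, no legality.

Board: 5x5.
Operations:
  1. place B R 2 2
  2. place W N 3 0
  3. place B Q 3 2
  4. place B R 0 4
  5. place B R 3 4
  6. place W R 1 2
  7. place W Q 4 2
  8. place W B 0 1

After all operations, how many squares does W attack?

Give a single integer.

Answer: 17

Derivation:
Op 1: place BR@(2,2)
Op 2: place WN@(3,0)
Op 3: place BQ@(3,2)
Op 4: place BR@(0,4)
Op 5: place BR@(3,4)
Op 6: place WR@(1,2)
Op 7: place WQ@(4,2)
Op 8: place WB@(0,1)
Per-piece attacks for W:
  WB@(0,1): attacks (1,2) (1,0) [ray(1,1) blocked at (1,2)]
  WR@(1,2): attacks (1,3) (1,4) (1,1) (1,0) (2,2) (0,2) [ray(1,0) blocked at (2,2)]
  WN@(3,0): attacks (4,2) (2,2) (1,1)
  WQ@(4,2): attacks (4,3) (4,4) (4,1) (4,0) (3,2) (3,3) (2,4) (3,1) (2,0) [ray(-1,0) blocked at (3,2)]
Union (17 distinct): (0,2) (1,0) (1,1) (1,2) (1,3) (1,4) (2,0) (2,2) (2,4) (3,1) (3,2) (3,3) (4,0) (4,1) (4,2) (4,3) (4,4)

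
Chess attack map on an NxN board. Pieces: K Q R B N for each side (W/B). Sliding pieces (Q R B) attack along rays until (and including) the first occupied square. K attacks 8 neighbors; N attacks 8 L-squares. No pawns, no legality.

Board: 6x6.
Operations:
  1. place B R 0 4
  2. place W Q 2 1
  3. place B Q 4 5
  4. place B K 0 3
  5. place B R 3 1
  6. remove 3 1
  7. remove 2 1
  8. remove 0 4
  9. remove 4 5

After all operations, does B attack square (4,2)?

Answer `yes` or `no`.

Op 1: place BR@(0,4)
Op 2: place WQ@(2,1)
Op 3: place BQ@(4,5)
Op 4: place BK@(0,3)
Op 5: place BR@(3,1)
Op 6: remove (3,1)
Op 7: remove (2,1)
Op 8: remove (0,4)
Op 9: remove (4,5)
Per-piece attacks for B:
  BK@(0,3): attacks (0,4) (0,2) (1,3) (1,4) (1,2)
B attacks (4,2): no

Answer: no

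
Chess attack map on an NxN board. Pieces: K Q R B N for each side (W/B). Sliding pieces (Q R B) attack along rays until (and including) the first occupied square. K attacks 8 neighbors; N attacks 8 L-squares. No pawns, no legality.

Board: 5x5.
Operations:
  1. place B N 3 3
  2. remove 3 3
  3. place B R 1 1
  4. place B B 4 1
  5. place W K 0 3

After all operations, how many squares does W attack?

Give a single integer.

Op 1: place BN@(3,3)
Op 2: remove (3,3)
Op 3: place BR@(1,1)
Op 4: place BB@(4,1)
Op 5: place WK@(0,3)
Per-piece attacks for W:
  WK@(0,3): attacks (0,4) (0,2) (1,3) (1,4) (1,2)
Union (5 distinct): (0,2) (0,4) (1,2) (1,3) (1,4)

Answer: 5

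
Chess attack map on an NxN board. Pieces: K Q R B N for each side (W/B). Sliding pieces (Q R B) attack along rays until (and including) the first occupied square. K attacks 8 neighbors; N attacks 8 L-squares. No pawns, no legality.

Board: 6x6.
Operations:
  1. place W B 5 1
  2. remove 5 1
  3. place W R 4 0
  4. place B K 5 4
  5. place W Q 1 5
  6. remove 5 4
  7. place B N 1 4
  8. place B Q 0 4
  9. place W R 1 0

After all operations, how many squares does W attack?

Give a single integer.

Answer: 23

Derivation:
Op 1: place WB@(5,1)
Op 2: remove (5,1)
Op 3: place WR@(4,0)
Op 4: place BK@(5,4)
Op 5: place WQ@(1,5)
Op 6: remove (5,4)
Op 7: place BN@(1,4)
Op 8: place BQ@(0,4)
Op 9: place WR@(1,0)
Per-piece attacks for W:
  WR@(1,0): attacks (1,1) (1,2) (1,3) (1,4) (2,0) (3,0) (4,0) (0,0) [ray(0,1) blocked at (1,4); ray(1,0) blocked at (4,0)]
  WQ@(1,5): attacks (1,4) (2,5) (3,5) (4,5) (5,5) (0,5) (2,4) (3,3) (4,2) (5,1) (0,4) [ray(0,-1) blocked at (1,4); ray(-1,-1) blocked at (0,4)]
  WR@(4,0): attacks (4,1) (4,2) (4,3) (4,4) (4,5) (5,0) (3,0) (2,0) (1,0) [ray(-1,0) blocked at (1,0)]
Union (23 distinct): (0,0) (0,4) (0,5) (1,0) (1,1) (1,2) (1,3) (1,4) (2,0) (2,4) (2,5) (3,0) (3,3) (3,5) (4,0) (4,1) (4,2) (4,3) (4,4) (4,5) (5,0) (5,1) (5,5)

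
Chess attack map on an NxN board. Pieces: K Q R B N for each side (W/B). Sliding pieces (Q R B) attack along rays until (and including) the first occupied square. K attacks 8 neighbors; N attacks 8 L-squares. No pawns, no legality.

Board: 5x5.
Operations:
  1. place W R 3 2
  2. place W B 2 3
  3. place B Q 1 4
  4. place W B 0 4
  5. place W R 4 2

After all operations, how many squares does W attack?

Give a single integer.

Answer: 16

Derivation:
Op 1: place WR@(3,2)
Op 2: place WB@(2,3)
Op 3: place BQ@(1,4)
Op 4: place WB@(0,4)
Op 5: place WR@(4,2)
Per-piece attacks for W:
  WB@(0,4): attacks (1,3) (2,2) (3,1) (4,0)
  WB@(2,3): attacks (3,4) (3,2) (1,4) (1,2) (0,1) [ray(1,-1) blocked at (3,2); ray(-1,1) blocked at (1,4)]
  WR@(3,2): attacks (3,3) (3,4) (3,1) (3,0) (4,2) (2,2) (1,2) (0,2) [ray(1,0) blocked at (4,2)]
  WR@(4,2): attacks (4,3) (4,4) (4,1) (4,0) (3,2) [ray(-1,0) blocked at (3,2)]
Union (16 distinct): (0,1) (0,2) (1,2) (1,3) (1,4) (2,2) (3,0) (3,1) (3,2) (3,3) (3,4) (4,0) (4,1) (4,2) (4,3) (4,4)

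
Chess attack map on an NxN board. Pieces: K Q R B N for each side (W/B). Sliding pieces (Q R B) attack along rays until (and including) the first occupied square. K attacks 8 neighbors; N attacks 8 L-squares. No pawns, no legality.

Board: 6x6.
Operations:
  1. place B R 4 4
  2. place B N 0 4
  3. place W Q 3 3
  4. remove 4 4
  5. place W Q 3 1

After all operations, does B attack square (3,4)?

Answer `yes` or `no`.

Answer: no

Derivation:
Op 1: place BR@(4,4)
Op 2: place BN@(0,4)
Op 3: place WQ@(3,3)
Op 4: remove (4,4)
Op 5: place WQ@(3,1)
Per-piece attacks for B:
  BN@(0,4): attacks (2,5) (1,2) (2,3)
B attacks (3,4): no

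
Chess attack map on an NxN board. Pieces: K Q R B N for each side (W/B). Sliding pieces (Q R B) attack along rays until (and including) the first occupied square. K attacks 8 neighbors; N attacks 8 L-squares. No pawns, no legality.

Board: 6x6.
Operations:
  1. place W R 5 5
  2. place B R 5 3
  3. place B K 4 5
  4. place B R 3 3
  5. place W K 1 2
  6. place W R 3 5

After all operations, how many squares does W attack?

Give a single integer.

Answer: 16

Derivation:
Op 1: place WR@(5,5)
Op 2: place BR@(5,3)
Op 3: place BK@(4,5)
Op 4: place BR@(3,3)
Op 5: place WK@(1,2)
Op 6: place WR@(3,5)
Per-piece attacks for W:
  WK@(1,2): attacks (1,3) (1,1) (2,2) (0,2) (2,3) (2,1) (0,3) (0,1)
  WR@(3,5): attacks (3,4) (3,3) (4,5) (2,5) (1,5) (0,5) [ray(0,-1) blocked at (3,3); ray(1,0) blocked at (4,5)]
  WR@(5,5): attacks (5,4) (5,3) (4,5) [ray(0,-1) blocked at (5,3); ray(-1,0) blocked at (4,5)]
Union (16 distinct): (0,1) (0,2) (0,3) (0,5) (1,1) (1,3) (1,5) (2,1) (2,2) (2,3) (2,5) (3,3) (3,4) (4,5) (5,3) (5,4)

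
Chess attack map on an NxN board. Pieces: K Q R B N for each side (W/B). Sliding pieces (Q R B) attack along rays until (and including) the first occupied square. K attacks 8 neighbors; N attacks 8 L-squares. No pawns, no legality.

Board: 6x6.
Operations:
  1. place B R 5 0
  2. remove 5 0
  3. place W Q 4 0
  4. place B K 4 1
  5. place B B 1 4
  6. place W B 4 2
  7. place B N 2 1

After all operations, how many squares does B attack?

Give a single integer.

Op 1: place BR@(5,0)
Op 2: remove (5,0)
Op 3: place WQ@(4,0)
Op 4: place BK@(4,1)
Op 5: place BB@(1,4)
Op 6: place WB@(4,2)
Op 7: place BN@(2,1)
Per-piece attacks for B:
  BB@(1,4): attacks (2,5) (2,3) (3,2) (4,1) (0,5) (0,3) [ray(1,-1) blocked at (4,1)]
  BN@(2,1): attacks (3,3) (4,2) (1,3) (0,2) (4,0) (0,0)
  BK@(4,1): attacks (4,2) (4,0) (5,1) (3,1) (5,2) (5,0) (3,2) (3,0)
Union (17 distinct): (0,0) (0,2) (0,3) (0,5) (1,3) (2,3) (2,5) (3,0) (3,1) (3,2) (3,3) (4,0) (4,1) (4,2) (5,0) (5,1) (5,2)

Answer: 17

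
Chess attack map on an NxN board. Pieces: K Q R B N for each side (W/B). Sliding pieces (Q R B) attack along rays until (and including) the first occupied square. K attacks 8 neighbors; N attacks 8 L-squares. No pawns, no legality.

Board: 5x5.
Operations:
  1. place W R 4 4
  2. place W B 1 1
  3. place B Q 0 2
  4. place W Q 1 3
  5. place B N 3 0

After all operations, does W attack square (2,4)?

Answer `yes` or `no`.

Op 1: place WR@(4,4)
Op 2: place WB@(1,1)
Op 3: place BQ@(0,2)
Op 4: place WQ@(1,3)
Op 5: place BN@(3,0)
Per-piece attacks for W:
  WB@(1,1): attacks (2,2) (3,3) (4,4) (2,0) (0,2) (0,0) [ray(1,1) blocked at (4,4); ray(-1,1) blocked at (0,2)]
  WQ@(1,3): attacks (1,4) (1,2) (1,1) (2,3) (3,3) (4,3) (0,3) (2,4) (2,2) (3,1) (4,0) (0,4) (0,2) [ray(0,-1) blocked at (1,1); ray(-1,-1) blocked at (0,2)]
  WR@(4,4): attacks (4,3) (4,2) (4,1) (4,0) (3,4) (2,4) (1,4) (0,4)
W attacks (2,4): yes

Answer: yes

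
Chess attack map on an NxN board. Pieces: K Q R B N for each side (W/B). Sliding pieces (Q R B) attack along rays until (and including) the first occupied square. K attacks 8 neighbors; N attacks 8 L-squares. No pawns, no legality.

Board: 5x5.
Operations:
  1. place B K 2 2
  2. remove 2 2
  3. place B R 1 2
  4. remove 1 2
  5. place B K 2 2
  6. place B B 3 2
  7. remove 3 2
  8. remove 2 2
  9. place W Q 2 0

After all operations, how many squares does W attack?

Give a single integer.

Answer: 12

Derivation:
Op 1: place BK@(2,2)
Op 2: remove (2,2)
Op 3: place BR@(1,2)
Op 4: remove (1,2)
Op 5: place BK@(2,2)
Op 6: place BB@(3,2)
Op 7: remove (3,2)
Op 8: remove (2,2)
Op 9: place WQ@(2,0)
Per-piece attacks for W:
  WQ@(2,0): attacks (2,1) (2,2) (2,3) (2,4) (3,0) (4,0) (1,0) (0,0) (3,1) (4,2) (1,1) (0,2)
Union (12 distinct): (0,0) (0,2) (1,0) (1,1) (2,1) (2,2) (2,3) (2,4) (3,0) (3,1) (4,0) (4,2)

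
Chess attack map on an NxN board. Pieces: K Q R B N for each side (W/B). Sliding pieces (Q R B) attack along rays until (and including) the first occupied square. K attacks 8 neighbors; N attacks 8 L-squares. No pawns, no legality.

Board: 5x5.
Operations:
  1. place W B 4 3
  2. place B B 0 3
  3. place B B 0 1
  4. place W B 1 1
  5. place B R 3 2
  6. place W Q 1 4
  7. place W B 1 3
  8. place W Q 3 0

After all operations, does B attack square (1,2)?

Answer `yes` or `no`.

Answer: yes

Derivation:
Op 1: place WB@(4,3)
Op 2: place BB@(0,3)
Op 3: place BB@(0,1)
Op 4: place WB@(1,1)
Op 5: place BR@(3,2)
Op 6: place WQ@(1,4)
Op 7: place WB@(1,3)
Op 8: place WQ@(3,0)
Per-piece attacks for B:
  BB@(0,1): attacks (1,2) (2,3) (3,4) (1,0)
  BB@(0,3): attacks (1,4) (1,2) (2,1) (3,0) [ray(1,1) blocked at (1,4); ray(1,-1) blocked at (3,0)]
  BR@(3,2): attacks (3,3) (3,4) (3,1) (3,0) (4,2) (2,2) (1,2) (0,2) [ray(0,-1) blocked at (3,0)]
B attacks (1,2): yes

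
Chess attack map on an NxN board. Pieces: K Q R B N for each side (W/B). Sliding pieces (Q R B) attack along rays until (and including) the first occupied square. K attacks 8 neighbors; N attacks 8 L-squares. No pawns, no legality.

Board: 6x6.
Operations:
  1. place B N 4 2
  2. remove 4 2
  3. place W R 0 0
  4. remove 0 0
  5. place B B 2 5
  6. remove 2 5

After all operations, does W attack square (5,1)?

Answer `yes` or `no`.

Op 1: place BN@(4,2)
Op 2: remove (4,2)
Op 3: place WR@(0,0)
Op 4: remove (0,0)
Op 5: place BB@(2,5)
Op 6: remove (2,5)
Per-piece attacks for W:
W attacks (5,1): no

Answer: no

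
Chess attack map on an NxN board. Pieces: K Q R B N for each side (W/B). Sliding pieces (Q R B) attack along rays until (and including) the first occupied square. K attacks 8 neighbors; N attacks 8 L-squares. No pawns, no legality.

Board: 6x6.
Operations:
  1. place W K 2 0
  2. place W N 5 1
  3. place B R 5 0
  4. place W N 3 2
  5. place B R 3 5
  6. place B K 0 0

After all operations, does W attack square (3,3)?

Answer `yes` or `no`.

Answer: no

Derivation:
Op 1: place WK@(2,0)
Op 2: place WN@(5,1)
Op 3: place BR@(5,0)
Op 4: place WN@(3,2)
Op 5: place BR@(3,5)
Op 6: place BK@(0,0)
Per-piece attacks for W:
  WK@(2,0): attacks (2,1) (3,0) (1,0) (3,1) (1,1)
  WN@(3,2): attacks (4,4) (5,3) (2,4) (1,3) (4,0) (5,1) (2,0) (1,1)
  WN@(5,1): attacks (4,3) (3,2) (3,0)
W attacks (3,3): no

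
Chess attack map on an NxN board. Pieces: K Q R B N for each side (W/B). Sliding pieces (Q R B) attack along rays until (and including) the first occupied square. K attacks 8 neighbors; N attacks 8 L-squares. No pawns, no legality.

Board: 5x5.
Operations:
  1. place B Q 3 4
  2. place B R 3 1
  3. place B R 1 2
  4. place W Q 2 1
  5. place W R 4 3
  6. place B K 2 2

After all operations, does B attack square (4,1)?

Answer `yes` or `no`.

Answer: yes

Derivation:
Op 1: place BQ@(3,4)
Op 2: place BR@(3,1)
Op 3: place BR@(1,2)
Op 4: place WQ@(2,1)
Op 5: place WR@(4,3)
Op 6: place BK@(2,2)
Per-piece attacks for B:
  BR@(1,2): attacks (1,3) (1,4) (1,1) (1,0) (2,2) (0,2) [ray(1,0) blocked at (2,2)]
  BK@(2,2): attacks (2,3) (2,1) (3,2) (1,2) (3,3) (3,1) (1,3) (1,1)
  BR@(3,1): attacks (3,2) (3,3) (3,4) (3,0) (4,1) (2,1) [ray(0,1) blocked at (3,4); ray(-1,0) blocked at (2,1)]
  BQ@(3,4): attacks (3,3) (3,2) (3,1) (4,4) (2,4) (1,4) (0,4) (4,3) (2,3) (1,2) [ray(0,-1) blocked at (3,1); ray(1,-1) blocked at (4,3); ray(-1,-1) blocked at (1,2)]
B attacks (4,1): yes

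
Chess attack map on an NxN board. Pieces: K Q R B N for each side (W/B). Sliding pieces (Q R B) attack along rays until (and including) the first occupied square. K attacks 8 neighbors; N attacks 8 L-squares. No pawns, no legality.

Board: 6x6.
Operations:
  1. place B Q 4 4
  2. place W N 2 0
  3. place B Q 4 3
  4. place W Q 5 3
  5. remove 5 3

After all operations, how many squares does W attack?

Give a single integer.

Answer: 4

Derivation:
Op 1: place BQ@(4,4)
Op 2: place WN@(2,0)
Op 3: place BQ@(4,3)
Op 4: place WQ@(5,3)
Op 5: remove (5,3)
Per-piece attacks for W:
  WN@(2,0): attacks (3,2) (4,1) (1,2) (0,1)
Union (4 distinct): (0,1) (1,2) (3,2) (4,1)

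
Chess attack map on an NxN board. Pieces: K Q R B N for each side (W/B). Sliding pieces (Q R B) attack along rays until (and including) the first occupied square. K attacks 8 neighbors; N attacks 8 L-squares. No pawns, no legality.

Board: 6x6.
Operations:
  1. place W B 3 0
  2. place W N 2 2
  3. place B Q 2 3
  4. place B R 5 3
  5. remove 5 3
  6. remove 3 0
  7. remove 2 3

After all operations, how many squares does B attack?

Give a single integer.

Answer: 0

Derivation:
Op 1: place WB@(3,0)
Op 2: place WN@(2,2)
Op 3: place BQ@(2,3)
Op 4: place BR@(5,3)
Op 5: remove (5,3)
Op 6: remove (3,0)
Op 7: remove (2,3)
Per-piece attacks for B:
Union (0 distinct): (none)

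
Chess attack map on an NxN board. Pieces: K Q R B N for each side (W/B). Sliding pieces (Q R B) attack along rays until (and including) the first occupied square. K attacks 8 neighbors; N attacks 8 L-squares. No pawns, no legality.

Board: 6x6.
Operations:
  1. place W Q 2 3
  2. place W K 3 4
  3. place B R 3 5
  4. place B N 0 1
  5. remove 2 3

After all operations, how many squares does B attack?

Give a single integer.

Answer: 9

Derivation:
Op 1: place WQ@(2,3)
Op 2: place WK@(3,4)
Op 3: place BR@(3,5)
Op 4: place BN@(0,1)
Op 5: remove (2,3)
Per-piece attacks for B:
  BN@(0,1): attacks (1,3) (2,2) (2,0)
  BR@(3,5): attacks (3,4) (4,5) (5,5) (2,5) (1,5) (0,5) [ray(0,-1) blocked at (3,4)]
Union (9 distinct): (0,5) (1,3) (1,5) (2,0) (2,2) (2,5) (3,4) (4,5) (5,5)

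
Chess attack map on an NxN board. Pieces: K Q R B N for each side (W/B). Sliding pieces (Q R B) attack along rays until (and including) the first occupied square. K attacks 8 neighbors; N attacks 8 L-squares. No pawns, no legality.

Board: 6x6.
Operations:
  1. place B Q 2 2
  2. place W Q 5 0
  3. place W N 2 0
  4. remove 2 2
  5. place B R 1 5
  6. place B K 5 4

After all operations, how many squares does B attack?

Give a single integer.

Op 1: place BQ@(2,2)
Op 2: place WQ@(5,0)
Op 3: place WN@(2,0)
Op 4: remove (2,2)
Op 5: place BR@(1,5)
Op 6: place BK@(5,4)
Per-piece attacks for B:
  BR@(1,5): attacks (1,4) (1,3) (1,2) (1,1) (1,0) (2,5) (3,5) (4,5) (5,5) (0,5)
  BK@(5,4): attacks (5,5) (5,3) (4,4) (4,5) (4,3)
Union (13 distinct): (0,5) (1,0) (1,1) (1,2) (1,3) (1,4) (2,5) (3,5) (4,3) (4,4) (4,5) (5,3) (5,5)

Answer: 13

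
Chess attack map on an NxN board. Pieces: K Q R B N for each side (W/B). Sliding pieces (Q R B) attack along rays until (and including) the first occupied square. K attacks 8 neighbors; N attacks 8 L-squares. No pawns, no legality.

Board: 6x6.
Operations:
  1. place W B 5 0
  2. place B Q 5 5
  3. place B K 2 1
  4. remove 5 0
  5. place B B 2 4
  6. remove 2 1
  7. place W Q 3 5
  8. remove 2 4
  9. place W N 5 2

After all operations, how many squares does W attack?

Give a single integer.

Op 1: place WB@(5,0)
Op 2: place BQ@(5,5)
Op 3: place BK@(2,1)
Op 4: remove (5,0)
Op 5: place BB@(2,4)
Op 6: remove (2,1)
Op 7: place WQ@(3,5)
Op 8: remove (2,4)
Op 9: place WN@(5,2)
Per-piece attacks for W:
  WQ@(3,5): attacks (3,4) (3,3) (3,2) (3,1) (3,0) (4,5) (5,5) (2,5) (1,5) (0,5) (4,4) (5,3) (2,4) (1,3) (0,2) [ray(1,0) blocked at (5,5)]
  WN@(5,2): attacks (4,4) (3,3) (4,0) (3,1)
Union (16 distinct): (0,2) (0,5) (1,3) (1,5) (2,4) (2,5) (3,0) (3,1) (3,2) (3,3) (3,4) (4,0) (4,4) (4,5) (5,3) (5,5)

Answer: 16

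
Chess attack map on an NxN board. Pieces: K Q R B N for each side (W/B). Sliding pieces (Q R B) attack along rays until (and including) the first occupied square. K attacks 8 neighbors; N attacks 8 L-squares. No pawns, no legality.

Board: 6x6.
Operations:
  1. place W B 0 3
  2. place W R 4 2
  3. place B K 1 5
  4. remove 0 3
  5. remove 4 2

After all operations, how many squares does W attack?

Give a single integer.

Op 1: place WB@(0,3)
Op 2: place WR@(4,2)
Op 3: place BK@(1,5)
Op 4: remove (0,3)
Op 5: remove (4,2)
Per-piece attacks for W:
Union (0 distinct): (none)

Answer: 0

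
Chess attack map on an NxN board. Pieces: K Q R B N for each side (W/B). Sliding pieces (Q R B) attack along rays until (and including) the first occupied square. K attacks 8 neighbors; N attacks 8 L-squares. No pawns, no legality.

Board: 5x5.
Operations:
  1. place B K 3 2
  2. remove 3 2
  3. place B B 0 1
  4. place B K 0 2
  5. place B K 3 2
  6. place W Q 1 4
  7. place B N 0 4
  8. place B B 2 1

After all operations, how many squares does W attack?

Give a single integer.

Op 1: place BK@(3,2)
Op 2: remove (3,2)
Op 3: place BB@(0,1)
Op 4: place BK@(0,2)
Op 5: place BK@(3,2)
Op 6: place WQ@(1,4)
Op 7: place BN@(0,4)
Op 8: place BB@(2,1)
Per-piece attacks for W:
  WQ@(1,4): attacks (1,3) (1,2) (1,1) (1,0) (2,4) (3,4) (4,4) (0,4) (2,3) (3,2) (0,3) [ray(-1,0) blocked at (0,4); ray(1,-1) blocked at (3,2)]
Union (11 distinct): (0,3) (0,4) (1,0) (1,1) (1,2) (1,3) (2,3) (2,4) (3,2) (3,4) (4,4)

Answer: 11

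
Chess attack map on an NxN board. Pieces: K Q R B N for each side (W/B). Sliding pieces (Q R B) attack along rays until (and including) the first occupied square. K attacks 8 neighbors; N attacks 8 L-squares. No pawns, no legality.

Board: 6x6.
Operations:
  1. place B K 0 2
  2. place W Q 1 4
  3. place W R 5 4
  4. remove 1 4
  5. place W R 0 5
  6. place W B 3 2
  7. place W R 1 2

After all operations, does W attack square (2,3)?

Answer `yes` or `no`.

Answer: yes

Derivation:
Op 1: place BK@(0,2)
Op 2: place WQ@(1,4)
Op 3: place WR@(5,4)
Op 4: remove (1,4)
Op 5: place WR@(0,5)
Op 6: place WB@(3,2)
Op 7: place WR@(1,2)
Per-piece attacks for W:
  WR@(0,5): attacks (0,4) (0,3) (0,2) (1,5) (2,5) (3,5) (4,5) (5,5) [ray(0,-1) blocked at (0,2)]
  WR@(1,2): attacks (1,3) (1,4) (1,5) (1,1) (1,0) (2,2) (3,2) (0,2) [ray(1,0) blocked at (3,2); ray(-1,0) blocked at (0,2)]
  WB@(3,2): attacks (4,3) (5,4) (4,1) (5,0) (2,3) (1,4) (0,5) (2,1) (1,0) [ray(1,1) blocked at (5,4); ray(-1,1) blocked at (0,5)]
  WR@(5,4): attacks (5,5) (5,3) (5,2) (5,1) (5,0) (4,4) (3,4) (2,4) (1,4) (0,4)
W attacks (2,3): yes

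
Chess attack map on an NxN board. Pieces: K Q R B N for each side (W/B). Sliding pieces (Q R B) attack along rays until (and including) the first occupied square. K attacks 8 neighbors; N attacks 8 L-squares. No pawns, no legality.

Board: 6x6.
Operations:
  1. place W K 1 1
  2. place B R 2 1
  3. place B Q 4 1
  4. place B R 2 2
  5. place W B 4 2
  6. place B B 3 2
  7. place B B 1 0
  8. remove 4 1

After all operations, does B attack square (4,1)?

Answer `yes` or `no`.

Answer: yes

Derivation:
Op 1: place WK@(1,1)
Op 2: place BR@(2,1)
Op 3: place BQ@(4,1)
Op 4: place BR@(2,2)
Op 5: place WB@(4,2)
Op 6: place BB@(3,2)
Op 7: place BB@(1,0)
Op 8: remove (4,1)
Per-piece attacks for B:
  BB@(1,0): attacks (2,1) (0,1) [ray(1,1) blocked at (2,1)]
  BR@(2,1): attacks (2,2) (2,0) (3,1) (4,1) (5,1) (1,1) [ray(0,1) blocked at (2,2); ray(-1,0) blocked at (1,1)]
  BR@(2,2): attacks (2,3) (2,4) (2,5) (2,1) (3,2) (1,2) (0,2) [ray(0,-1) blocked at (2,1); ray(1,0) blocked at (3,2)]
  BB@(3,2): attacks (4,3) (5,4) (4,1) (5,0) (2,3) (1,4) (0,5) (2,1) [ray(-1,-1) blocked at (2,1)]
B attacks (4,1): yes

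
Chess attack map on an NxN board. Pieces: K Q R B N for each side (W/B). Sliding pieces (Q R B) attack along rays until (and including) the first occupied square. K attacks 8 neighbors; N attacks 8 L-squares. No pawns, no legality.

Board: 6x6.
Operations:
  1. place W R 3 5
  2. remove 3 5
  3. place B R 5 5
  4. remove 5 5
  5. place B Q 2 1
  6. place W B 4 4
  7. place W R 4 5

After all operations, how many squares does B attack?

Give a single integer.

Op 1: place WR@(3,5)
Op 2: remove (3,5)
Op 3: place BR@(5,5)
Op 4: remove (5,5)
Op 5: place BQ@(2,1)
Op 6: place WB@(4,4)
Op 7: place WR@(4,5)
Per-piece attacks for B:
  BQ@(2,1): attacks (2,2) (2,3) (2,4) (2,5) (2,0) (3,1) (4,1) (5,1) (1,1) (0,1) (3,2) (4,3) (5,4) (3,0) (1,2) (0,3) (1,0)
Union (17 distinct): (0,1) (0,3) (1,0) (1,1) (1,2) (2,0) (2,2) (2,3) (2,4) (2,5) (3,0) (3,1) (3,2) (4,1) (4,3) (5,1) (5,4)

Answer: 17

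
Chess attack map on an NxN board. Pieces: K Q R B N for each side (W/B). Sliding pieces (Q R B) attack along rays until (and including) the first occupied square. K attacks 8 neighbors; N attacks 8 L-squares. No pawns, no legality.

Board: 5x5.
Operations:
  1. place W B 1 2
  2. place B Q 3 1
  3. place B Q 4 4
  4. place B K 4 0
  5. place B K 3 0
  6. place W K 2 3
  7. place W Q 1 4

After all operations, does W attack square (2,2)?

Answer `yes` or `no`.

Answer: yes

Derivation:
Op 1: place WB@(1,2)
Op 2: place BQ@(3,1)
Op 3: place BQ@(4,4)
Op 4: place BK@(4,0)
Op 5: place BK@(3,0)
Op 6: place WK@(2,3)
Op 7: place WQ@(1,4)
Per-piece attacks for W:
  WB@(1,2): attacks (2,3) (2,1) (3,0) (0,3) (0,1) [ray(1,1) blocked at (2,3); ray(1,-1) blocked at (3,0)]
  WQ@(1,4): attacks (1,3) (1,2) (2,4) (3,4) (4,4) (0,4) (2,3) (0,3) [ray(0,-1) blocked at (1,2); ray(1,0) blocked at (4,4); ray(1,-1) blocked at (2,3)]
  WK@(2,3): attacks (2,4) (2,2) (3,3) (1,3) (3,4) (3,2) (1,4) (1,2)
W attacks (2,2): yes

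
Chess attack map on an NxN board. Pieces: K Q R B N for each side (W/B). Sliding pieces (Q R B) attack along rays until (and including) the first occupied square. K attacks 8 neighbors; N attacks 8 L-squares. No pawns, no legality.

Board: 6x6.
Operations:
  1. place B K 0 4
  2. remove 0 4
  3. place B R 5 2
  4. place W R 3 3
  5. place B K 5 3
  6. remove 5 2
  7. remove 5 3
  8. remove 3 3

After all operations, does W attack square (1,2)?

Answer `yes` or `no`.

Op 1: place BK@(0,4)
Op 2: remove (0,4)
Op 3: place BR@(5,2)
Op 4: place WR@(3,3)
Op 5: place BK@(5,3)
Op 6: remove (5,2)
Op 7: remove (5,3)
Op 8: remove (3,3)
Per-piece attacks for W:
W attacks (1,2): no

Answer: no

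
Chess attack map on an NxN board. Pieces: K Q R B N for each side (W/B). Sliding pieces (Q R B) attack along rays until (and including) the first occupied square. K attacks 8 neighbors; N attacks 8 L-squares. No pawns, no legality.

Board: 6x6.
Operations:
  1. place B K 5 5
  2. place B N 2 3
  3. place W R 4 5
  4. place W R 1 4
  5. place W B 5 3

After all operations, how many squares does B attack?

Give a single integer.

Answer: 10

Derivation:
Op 1: place BK@(5,5)
Op 2: place BN@(2,3)
Op 3: place WR@(4,5)
Op 4: place WR@(1,4)
Op 5: place WB@(5,3)
Per-piece attacks for B:
  BN@(2,3): attacks (3,5) (4,4) (1,5) (0,4) (3,1) (4,2) (1,1) (0,2)
  BK@(5,5): attacks (5,4) (4,5) (4,4)
Union (10 distinct): (0,2) (0,4) (1,1) (1,5) (3,1) (3,5) (4,2) (4,4) (4,5) (5,4)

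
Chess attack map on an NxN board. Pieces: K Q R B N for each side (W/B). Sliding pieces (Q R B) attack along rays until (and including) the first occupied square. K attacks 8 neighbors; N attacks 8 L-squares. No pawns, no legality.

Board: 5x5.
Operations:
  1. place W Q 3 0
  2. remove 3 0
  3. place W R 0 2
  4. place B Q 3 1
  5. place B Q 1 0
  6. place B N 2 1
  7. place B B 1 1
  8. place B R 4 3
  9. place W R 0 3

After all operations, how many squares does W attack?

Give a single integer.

Answer: 13

Derivation:
Op 1: place WQ@(3,0)
Op 2: remove (3,0)
Op 3: place WR@(0,2)
Op 4: place BQ@(3,1)
Op 5: place BQ@(1,0)
Op 6: place BN@(2,1)
Op 7: place BB@(1,1)
Op 8: place BR@(4,3)
Op 9: place WR@(0,3)
Per-piece attacks for W:
  WR@(0,2): attacks (0,3) (0,1) (0,0) (1,2) (2,2) (3,2) (4,2) [ray(0,1) blocked at (0,3)]
  WR@(0,3): attacks (0,4) (0,2) (1,3) (2,3) (3,3) (4,3) [ray(0,-1) blocked at (0,2); ray(1,0) blocked at (4,3)]
Union (13 distinct): (0,0) (0,1) (0,2) (0,3) (0,4) (1,2) (1,3) (2,2) (2,3) (3,2) (3,3) (4,2) (4,3)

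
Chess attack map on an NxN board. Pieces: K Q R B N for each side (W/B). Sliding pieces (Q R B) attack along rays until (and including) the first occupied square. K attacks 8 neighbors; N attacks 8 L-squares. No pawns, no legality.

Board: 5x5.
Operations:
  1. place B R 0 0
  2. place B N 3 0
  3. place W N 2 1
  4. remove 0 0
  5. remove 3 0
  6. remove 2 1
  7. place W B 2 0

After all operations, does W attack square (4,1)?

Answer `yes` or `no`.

Answer: no

Derivation:
Op 1: place BR@(0,0)
Op 2: place BN@(3,0)
Op 3: place WN@(2,1)
Op 4: remove (0,0)
Op 5: remove (3,0)
Op 6: remove (2,1)
Op 7: place WB@(2,0)
Per-piece attacks for W:
  WB@(2,0): attacks (3,1) (4,2) (1,1) (0,2)
W attacks (4,1): no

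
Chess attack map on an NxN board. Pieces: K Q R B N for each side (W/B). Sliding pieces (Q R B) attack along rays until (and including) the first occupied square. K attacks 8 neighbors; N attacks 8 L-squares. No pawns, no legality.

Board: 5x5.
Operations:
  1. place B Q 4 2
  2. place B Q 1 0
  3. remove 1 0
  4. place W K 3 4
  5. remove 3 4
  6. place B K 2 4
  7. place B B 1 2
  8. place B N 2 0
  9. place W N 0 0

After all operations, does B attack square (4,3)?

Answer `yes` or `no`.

Answer: yes

Derivation:
Op 1: place BQ@(4,2)
Op 2: place BQ@(1,0)
Op 3: remove (1,0)
Op 4: place WK@(3,4)
Op 5: remove (3,4)
Op 6: place BK@(2,4)
Op 7: place BB@(1,2)
Op 8: place BN@(2,0)
Op 9: place WN@(0,0)
Per-piece attacks for B:
  BB@(1,2): attacks (2,3) (3,4) (2,1) (3,0) (0,3) (0,1)
  BN@(2,0): attacks (3,2) (4,1) (1,2) (0,1)
  BK@(2,4): attacks (2,3) (3,4) (1,4) (3,3) (1,3)
  BQ@(4,2): attacks (4,3) (4,4) (4,1) (4,0) (3,2) (2,2) (1,2) (3,3) (2,4) (3,1) (2,0) [ray(-1,0) blocked at (1,2); ray(-1,1) blocked at (2,4); ray(-1,-1) blocked at (2,0)]
B attacks (4,3): yes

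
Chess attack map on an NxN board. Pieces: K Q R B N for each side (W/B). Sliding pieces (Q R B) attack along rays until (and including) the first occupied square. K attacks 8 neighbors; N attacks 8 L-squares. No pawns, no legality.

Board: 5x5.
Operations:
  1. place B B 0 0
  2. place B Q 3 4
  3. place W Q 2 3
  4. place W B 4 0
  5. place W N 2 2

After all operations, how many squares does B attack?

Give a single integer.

Op 1: place BB@(0,0)
Op 2: place BQ@(3,4)
Op 3: place WQ@(2,3)
Op 4: place WB@(4,0)
Op 5: place WN@(2,2)
Per-piece attacks for B:
  BB@(0,0): attacks (1,1) (2,2) [ray(1,1) blocked at (2,2)]
  BQ@(3,4): attacks (3,3) (3,2) (3,1) (3,0) (4,4) (2,4) (1,4) (0,4) (4,3) (2,3) [ray(-1,-1) blocked at (2,3)]
Union (12 distinct): (0,4) (1,1) (1,4) (2,2) (2,3) (2,4) (3,0) (3,1) (3,2) (3,3) (4,3) (4,4)

Answer: 12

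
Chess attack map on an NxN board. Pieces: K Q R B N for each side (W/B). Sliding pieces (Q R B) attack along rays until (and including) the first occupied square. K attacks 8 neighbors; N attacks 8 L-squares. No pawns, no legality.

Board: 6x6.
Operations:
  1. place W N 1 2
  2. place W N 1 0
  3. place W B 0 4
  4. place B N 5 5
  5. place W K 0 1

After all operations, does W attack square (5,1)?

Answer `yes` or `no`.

Op 1: place WN@(1,2)
Op 2: place WN@(1,0)
Op 3: place WB@(0,4)
Op 4: place BN@(5,5)
Op 5: place WK@(0,1)
Per-piece attacks for W:
  WK@(0,1): attacks (0,2) (0,0) (1,1) (1,2) (1,0)
  WB@(0,4): attacks (1,5) (1,3) (2,2) (3,1) (4,0)
  WN@(1,0): attacks (2,2) (3,1) (0,2)
  WN@(1,2): attacks (2,4) (3,3) (0,4) (2,0) (3,1) (0,0)
W attacks (5,1): no

Answer: no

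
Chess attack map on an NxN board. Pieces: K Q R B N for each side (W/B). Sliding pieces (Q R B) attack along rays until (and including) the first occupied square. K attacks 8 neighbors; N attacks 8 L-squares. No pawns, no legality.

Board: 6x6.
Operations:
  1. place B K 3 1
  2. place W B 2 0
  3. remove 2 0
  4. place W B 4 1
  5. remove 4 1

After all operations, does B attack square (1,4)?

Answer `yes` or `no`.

Op 1: place BK@(3,1)
Op 2: place WB@(2,0)
Op 3: remove (2,0)
Op 4: place WB@(4,1)
Op 5: remove (4,1)
Per-piece attacks for B:
  BK@(3,1): attacks (3,2) (3,0) (4,1) (2,1) (4,2) (4,0) (2,2) (2,0)
B attacks (1,4): no

Answer: no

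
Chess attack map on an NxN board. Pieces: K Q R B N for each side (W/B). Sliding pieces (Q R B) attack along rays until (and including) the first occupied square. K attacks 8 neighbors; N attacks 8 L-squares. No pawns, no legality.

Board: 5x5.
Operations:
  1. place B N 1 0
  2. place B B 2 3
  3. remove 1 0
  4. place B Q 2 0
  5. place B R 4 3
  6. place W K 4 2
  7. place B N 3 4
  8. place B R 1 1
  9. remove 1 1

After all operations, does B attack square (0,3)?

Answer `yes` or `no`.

Answer: no

Derivation:
Op 1: place BN@(1,0)
Op 2: place BB@(2,3)
Op 3: remove (1,0)
Op 4: place BQ@(2,0)
Op 5: place BR@(4,3)
Op 6: place WK@(4,2)
Op 7: place BN@(3,4)
Op 8: place BR@(1,1)
Op 9: remove (1,1)
Per-piece attacks for B:
  BQ@(2,0): attacks (2,1) (2,2) (2,3) (3,0) (4,0) (1,0) (0,0) (3,1) (4,2) (1,1) (0,2) [ray(0,1) blocked at (2,3); ray(1,1) blocked at (4,2)]
  BB@(2,3): attacks (3,4) (3,2) (4,1) (1,4) (1,2) (0,1) [ray(1,1) blocked at (3,4)]
  BN@(3,4): attacks (4,2) (2,2) (1,3)
  BR@(4,3): attacks (4,4) (4,2) (3,3) (2,3) [ray(0,-1) blocked at (4,2); ray(-1,0) blocked at (2,3)]
B attacks (0,3): no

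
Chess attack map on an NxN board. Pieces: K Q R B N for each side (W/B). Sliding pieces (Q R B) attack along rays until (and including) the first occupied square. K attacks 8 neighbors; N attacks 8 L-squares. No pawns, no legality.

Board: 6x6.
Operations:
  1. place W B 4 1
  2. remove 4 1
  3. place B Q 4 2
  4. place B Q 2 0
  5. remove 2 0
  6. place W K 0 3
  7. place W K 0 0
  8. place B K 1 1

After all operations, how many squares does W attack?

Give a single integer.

Op 1: place WB@(4,1)
Op 2: remove (4,1)
Op 3: place BQ@(4,2)
Op 4: place BQ@(2,0)
Op 5: remove (2,0)
Op 6: place WK@(0,3)
Op 7: place WK@(0,0)
Op 8: place BK@(1,1)
Per-piece attacks for W:
  WK@(0,0): attacks (0,1) (1,0) (1,1)
  WK@(0,3): attacks (0,4) (0,2) (1,3) (1,4) (1,2)
Union (8 distinct): (0,1) (0,2) (0,4) (1,0) (1,1) (1,2) (1,3) (1,4)

Answer: 8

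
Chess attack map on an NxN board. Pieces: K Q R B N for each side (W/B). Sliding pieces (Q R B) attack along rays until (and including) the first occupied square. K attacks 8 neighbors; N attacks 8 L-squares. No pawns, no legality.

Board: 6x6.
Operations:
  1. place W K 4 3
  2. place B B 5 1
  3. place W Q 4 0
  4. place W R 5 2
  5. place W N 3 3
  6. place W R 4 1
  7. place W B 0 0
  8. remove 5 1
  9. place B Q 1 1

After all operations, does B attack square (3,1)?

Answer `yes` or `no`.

Answer: yes

Derivation:
Op 1: place WK@(4,3)
Op 2: place BB@(5,1)
Op 3: place WQ@(4,0)
Op 4: place WR@(5,2)
Op 5: place WN@(3,3)
Op 6: place WR@(4,1)
Op 7: place WB@(0,0)
Op 8: remove (5,1)
Op 9: place BQ@(1,1)
Per-piece attacks for B:
  BQ@(1,1): attacks (1,2) (1,3) (1,4) (1,5) (1,0) (2,1) (3,1) (4,1) (0,1) (2,2) (3,3) (2,0) (0,2) (0,0) [ray(1,0) blocked at (4,1); ray(1,1) blocked at (3,3); ray(-1,-1) blocked at (0,0)]
B attacks (3,1): yes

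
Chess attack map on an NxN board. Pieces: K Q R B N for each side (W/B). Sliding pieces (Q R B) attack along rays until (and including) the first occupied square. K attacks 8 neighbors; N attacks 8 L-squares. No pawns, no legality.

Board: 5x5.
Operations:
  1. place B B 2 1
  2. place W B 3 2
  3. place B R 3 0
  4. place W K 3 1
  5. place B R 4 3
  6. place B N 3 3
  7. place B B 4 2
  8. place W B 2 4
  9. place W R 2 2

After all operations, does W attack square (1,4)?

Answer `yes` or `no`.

Answer: yes

Derivation:
Op 1: place BB@(2,1)
Op 2: place WB@(3,2)
Op 3: place BR@(3,0)
Op 4: place WK@(3,1)
Op 5: place BR@(4,3)
Op 6: place BN@(3,3)
Op 7: place BB@(4,2)
Op 8: place WB@(2,4)
Op 9: place WR@(2,2)
Per-piece attacks for W:
  WR@(2,2): attacks (2,3) (2,4) (2,1) (3,2) (1,2) (0,2) [ray(0,1) blocked at (2,4); ray(0,-1) blocked at (2,1); ray(1,0) blocked at (3,2)]
  WB@(2,4): attacks (3,3) (1,3) (0,2) [ray(1,-1) blocked at (3,3)]
  WK@(3,1): attacks (3,2) (3,0) (4,1) (2,1) (4,2) (4,0) (2,2) (2,0)
  WB@(3,2): attacks (4,3) (4,1) (2,3) (1,4) (2,1) [ray(1,1) blocked at (4,3); ray(-1,-1) blocked at (2,1)]
W attacks (1,4): yes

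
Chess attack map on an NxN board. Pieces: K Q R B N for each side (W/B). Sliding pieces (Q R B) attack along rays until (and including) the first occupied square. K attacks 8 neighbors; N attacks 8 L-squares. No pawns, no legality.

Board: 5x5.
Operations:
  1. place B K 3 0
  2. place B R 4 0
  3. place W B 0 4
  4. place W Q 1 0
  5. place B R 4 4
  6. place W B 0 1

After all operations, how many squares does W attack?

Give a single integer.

Op 1: place BK@(3,0)
Op 2: place BR@(4,0)
Op 3: place WB@(0,4)
Op 4: place WQ@(1,0)
Op 5: place BR@(4,4)
Op 6: place WB@(0,1)
Per-piece attacks for W:
  WB@(0,1): attacks (1,2) (2,3) (3,4) (1,0) [ray(1,-1) blocked at (1,0)]
  WB@(0,4): attacks (1,3) (2,2) (3,1) (4,0) [ray(1,-1) blocked at (4,0)]
  WQ@(1,0): attacks (1,1) (1,2) (1,3) (1,4) (2,0) (3,0) (0,0) (2,1) (3,2) (4,3) (0,1) [ray(1,0) blocked at (3,0); ray(-1,1) blocked at (0,1)]
Union (17 distinct): (0,0) (0,1) (1,0) (1,1) (1,2) (1,3) (1,4) (2,0) (2,1) (2,2) (2,3) (3,0) (3,1) (3,2) (3,4) (4,0) (4,3)

Answer: 17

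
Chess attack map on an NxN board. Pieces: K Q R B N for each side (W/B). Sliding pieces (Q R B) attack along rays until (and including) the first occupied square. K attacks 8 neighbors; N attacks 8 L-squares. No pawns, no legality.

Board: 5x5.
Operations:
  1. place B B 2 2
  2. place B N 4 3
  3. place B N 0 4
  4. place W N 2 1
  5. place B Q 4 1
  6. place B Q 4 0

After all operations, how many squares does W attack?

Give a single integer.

Op 1: place BB@(2,2)
Op 2: place BN@(4,3)
Op 3: place BN@(0,4)
Op 4: place WN@(2,1)
Op 5: place BQ@(4,1)
Op 6: place BQ@(4,0)
Per-piece attacks for W:
  WN@(2,1): attacks (3,3) (4,2) (1,3) (0,2) (4,0) (0,0)
Union (6 distinct): (0,0) (0,2) (1,3) (3,3) (4,0) (4,2)

Answer: 6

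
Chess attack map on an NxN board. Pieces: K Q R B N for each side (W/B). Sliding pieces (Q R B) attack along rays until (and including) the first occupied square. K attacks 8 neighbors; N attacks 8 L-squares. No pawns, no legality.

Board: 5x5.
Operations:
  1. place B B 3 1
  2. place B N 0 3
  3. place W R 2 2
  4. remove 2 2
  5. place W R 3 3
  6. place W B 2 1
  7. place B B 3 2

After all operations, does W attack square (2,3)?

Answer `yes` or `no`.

Op 1: place BB@(3,1)
Op 2: place BN@(0,3)
Op 3: place WR@(2,2)
Op 4: remove (2,2)
Op 5: place WR@(3,3)
Op 6: place WB@(2,1)
Op 7: place BB@(3,2)
Per-piece attacks for W:
  WB@(2,1): attacks (3,2) (3,0) (1,2) (0,3) (1,0) [ray(1,1) blocked at (3,2); ray(-1,1) blocked at (0,3)]
  WR@(3,3): attacks (3,4) (3,2) (4,3) (2,3) (1,3) (0,3) [ray(0,-1) blocked at (3,2); ray(-1,0) blocked at (0,3)]
W attacks (2,3): yes

Answer: yes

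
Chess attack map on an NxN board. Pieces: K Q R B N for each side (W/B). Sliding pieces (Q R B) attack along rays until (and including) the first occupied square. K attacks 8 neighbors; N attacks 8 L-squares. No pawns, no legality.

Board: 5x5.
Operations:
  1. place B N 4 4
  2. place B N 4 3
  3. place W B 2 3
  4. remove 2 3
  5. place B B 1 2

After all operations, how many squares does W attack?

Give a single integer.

Answer: 0

Derivation:
Op 1: place BN@(4,4)
Op 2: place BN@(4,3)
Op 3: place WB@(2,3)
Op 4: remove (2,3)
Op 5: place BB@(1,2)
Per-piece attacks for W:
Union (0 distinct): (none)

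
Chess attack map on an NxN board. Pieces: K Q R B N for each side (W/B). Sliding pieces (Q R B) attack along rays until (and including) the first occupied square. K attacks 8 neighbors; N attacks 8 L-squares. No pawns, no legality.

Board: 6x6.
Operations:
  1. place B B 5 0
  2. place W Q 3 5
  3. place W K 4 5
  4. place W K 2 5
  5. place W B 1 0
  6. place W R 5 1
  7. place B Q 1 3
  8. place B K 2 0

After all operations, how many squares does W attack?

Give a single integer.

Op 1: place BB@(5,0)
Op 2: place WQ@(3,5)
Op 3: place WK@(4,5)
Op 4: place WK@(2,5)
Op 5: place WB@(1,0)
Op 6: place WR@(5,1)
Op 7: place BQ@(1,3)
Op 8: place BK@(2,0)
Per-piece attacks for W:
  WB@(1,0): attacks (2,1) (3,2) (4,3) (5,4) (0,1)
  WK@(2,5): attacks (2,4) (3,5) (1,5) (3,4) (1,4)
  WQ@(3,5): attacks (3,4) (3,3) (3,2) (3,1) (3,0) (4,5) (2,5) (4,4) (5,3) (2,4) (1,3) [ray(1,0) blocked at (4,5); ray(-1,0) blocked at (2,5); ray(-1,-1) blocked at (1,3)]
  WK@(4,5): attacks (4,4) (5,5) (3,5) (5,4) (3,4)
  WR@(5,1): attacks (5,2) (5,3) (5,4) (5,5) (5,0) (4,1) (3,1) (2,1) (1,1) (0,1) [ray(0,-1) blocked at (5,0)]
Union (23 distinct): (0,1) (1,1) (1,3) (1,4) (1,5) (2,1) (2,4) (2,5) (3,0) (3,1) (3,2) (3,3) (3,4) (3,5) (4,1) (4,3) (4,4) (4,5) (5,0) (5,2) (5,3) (5,4) (5,5)

Answer: 23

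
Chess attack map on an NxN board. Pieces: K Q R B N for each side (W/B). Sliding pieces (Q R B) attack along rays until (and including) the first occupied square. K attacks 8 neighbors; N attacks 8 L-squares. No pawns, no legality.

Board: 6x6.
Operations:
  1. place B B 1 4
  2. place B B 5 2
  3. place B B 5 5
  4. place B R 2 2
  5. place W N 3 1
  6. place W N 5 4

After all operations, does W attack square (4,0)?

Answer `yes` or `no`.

Answer: no

Derivation:
Op 1: place BB@(1,4)
Op 2: place BB@(5,2)
Op 3: place BB@(5,5)
Op 4: place BR@(2,2)
Op 5: place WN@(3,1)
Op 6: place WN@(5,4)
Per-piece attacks for W:
  WN@(3,1): attacks (4,3) (5,2) (2,3) (1,2) (5,0) (1,0)
  WN@(5,4): attacks (3,5) (4,2) (3,3)
W attacks (4,0): no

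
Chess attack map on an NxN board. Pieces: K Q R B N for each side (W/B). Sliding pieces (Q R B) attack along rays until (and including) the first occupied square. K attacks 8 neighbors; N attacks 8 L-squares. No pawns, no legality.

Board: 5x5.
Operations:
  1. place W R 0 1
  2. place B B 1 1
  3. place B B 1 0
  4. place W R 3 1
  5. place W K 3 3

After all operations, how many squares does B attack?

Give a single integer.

Op 1: place WR@(0,1)
Op 2: place BB@(1,1)
Op 3: place BB@(1,0)
Op 4: place WR@(3,1)
Op 5: place WK@(3,3)
Per-piece attacks for B:
  BB@(1,0): attacks (2,1) (3,2) (4,3) (0,1) [ray(-1,1) blocked at (0,1)]
  BB@(1,1): attacks (2,2) (3,3) (2,0) (0,2) (0,0) [ray(1,1) blocked at (3,3)]
Union (9 distinct): (0,0) (0,1) (0,2) (2,0) (2,1) (2,2) (3,2) (3,3) (4,3)

Answer: 9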